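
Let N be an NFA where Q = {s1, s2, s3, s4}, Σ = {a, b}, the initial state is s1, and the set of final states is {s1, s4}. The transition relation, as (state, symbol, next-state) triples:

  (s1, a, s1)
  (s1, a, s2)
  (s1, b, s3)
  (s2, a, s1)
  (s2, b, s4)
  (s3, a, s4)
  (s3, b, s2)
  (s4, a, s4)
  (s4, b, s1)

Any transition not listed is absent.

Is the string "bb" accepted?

No

Start in {s1}.
Read 'b': s1→{s3}; now {s3}.
Read 'b': s3→{s2}; now {s2}.
The final set {s2} contains no accepting state.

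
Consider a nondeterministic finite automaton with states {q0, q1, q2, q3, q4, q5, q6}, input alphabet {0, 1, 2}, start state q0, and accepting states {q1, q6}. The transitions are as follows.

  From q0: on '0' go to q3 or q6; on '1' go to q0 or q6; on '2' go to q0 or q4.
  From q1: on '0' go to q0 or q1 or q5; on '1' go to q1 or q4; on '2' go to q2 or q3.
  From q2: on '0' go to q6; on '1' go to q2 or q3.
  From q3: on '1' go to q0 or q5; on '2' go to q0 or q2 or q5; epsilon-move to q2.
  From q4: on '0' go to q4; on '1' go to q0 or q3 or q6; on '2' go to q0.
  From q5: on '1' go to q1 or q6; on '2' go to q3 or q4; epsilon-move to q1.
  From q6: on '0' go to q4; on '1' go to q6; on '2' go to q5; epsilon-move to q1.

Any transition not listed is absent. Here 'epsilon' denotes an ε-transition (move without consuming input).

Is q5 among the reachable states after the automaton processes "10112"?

Yes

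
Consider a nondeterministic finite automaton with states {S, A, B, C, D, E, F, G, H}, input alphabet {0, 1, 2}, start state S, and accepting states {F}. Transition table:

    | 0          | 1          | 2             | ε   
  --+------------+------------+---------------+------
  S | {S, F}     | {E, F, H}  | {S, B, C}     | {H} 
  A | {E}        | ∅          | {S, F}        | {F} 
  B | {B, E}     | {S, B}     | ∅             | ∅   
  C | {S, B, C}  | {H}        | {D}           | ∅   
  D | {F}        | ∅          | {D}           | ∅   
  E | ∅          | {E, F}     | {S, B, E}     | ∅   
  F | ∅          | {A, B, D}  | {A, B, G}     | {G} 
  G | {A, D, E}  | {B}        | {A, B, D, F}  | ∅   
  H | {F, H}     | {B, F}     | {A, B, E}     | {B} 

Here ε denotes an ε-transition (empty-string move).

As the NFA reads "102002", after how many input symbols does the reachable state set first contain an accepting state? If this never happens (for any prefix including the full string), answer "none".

1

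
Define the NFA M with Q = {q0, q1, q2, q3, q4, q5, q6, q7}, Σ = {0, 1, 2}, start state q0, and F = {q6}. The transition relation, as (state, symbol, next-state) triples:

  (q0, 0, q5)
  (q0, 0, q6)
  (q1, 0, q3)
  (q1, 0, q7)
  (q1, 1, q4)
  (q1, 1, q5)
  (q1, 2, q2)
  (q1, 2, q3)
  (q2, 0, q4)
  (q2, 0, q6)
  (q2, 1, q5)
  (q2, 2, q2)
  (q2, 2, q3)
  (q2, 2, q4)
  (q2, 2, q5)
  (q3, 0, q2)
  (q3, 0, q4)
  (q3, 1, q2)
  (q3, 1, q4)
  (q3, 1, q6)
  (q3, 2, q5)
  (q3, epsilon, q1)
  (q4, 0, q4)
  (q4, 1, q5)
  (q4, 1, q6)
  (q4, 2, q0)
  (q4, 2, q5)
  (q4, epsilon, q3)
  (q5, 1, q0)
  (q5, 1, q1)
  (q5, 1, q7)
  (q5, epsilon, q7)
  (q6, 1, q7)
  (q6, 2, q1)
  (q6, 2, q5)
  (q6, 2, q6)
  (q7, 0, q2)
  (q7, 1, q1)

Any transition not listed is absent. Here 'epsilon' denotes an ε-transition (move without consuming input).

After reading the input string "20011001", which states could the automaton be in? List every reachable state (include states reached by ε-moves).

∅

Start in {q0}.
Read '2': {q0} → ∅.
The set is empty and remains empty for the remaining 7 symbols.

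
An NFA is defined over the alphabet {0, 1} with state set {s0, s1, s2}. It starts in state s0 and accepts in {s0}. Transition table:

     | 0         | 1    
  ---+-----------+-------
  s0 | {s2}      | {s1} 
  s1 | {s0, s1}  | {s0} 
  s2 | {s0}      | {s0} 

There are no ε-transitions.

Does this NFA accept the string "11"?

Start in {s0}.
Read '1': {s0} → {s1}.
Read '1': {s1} → {s0}.
The final set {s0} contains the accepting state s0.

Yes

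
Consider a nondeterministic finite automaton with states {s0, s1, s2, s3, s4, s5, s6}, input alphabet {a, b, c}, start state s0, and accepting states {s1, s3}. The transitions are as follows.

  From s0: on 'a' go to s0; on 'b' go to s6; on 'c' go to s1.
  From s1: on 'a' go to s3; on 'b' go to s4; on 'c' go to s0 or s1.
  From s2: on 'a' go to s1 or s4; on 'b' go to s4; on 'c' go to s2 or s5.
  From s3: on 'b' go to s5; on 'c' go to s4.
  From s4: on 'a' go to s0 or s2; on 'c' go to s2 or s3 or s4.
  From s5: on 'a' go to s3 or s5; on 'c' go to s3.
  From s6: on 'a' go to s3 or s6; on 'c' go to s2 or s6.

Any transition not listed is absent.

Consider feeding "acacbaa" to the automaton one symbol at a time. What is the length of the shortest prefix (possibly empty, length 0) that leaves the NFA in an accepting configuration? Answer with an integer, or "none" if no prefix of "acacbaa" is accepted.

2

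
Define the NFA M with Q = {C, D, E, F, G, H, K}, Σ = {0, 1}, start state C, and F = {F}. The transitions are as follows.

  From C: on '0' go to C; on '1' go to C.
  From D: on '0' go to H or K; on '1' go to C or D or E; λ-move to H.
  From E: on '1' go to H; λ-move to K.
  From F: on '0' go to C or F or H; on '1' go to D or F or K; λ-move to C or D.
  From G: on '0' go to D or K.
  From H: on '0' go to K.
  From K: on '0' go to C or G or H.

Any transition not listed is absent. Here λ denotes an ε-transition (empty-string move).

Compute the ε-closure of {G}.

{G}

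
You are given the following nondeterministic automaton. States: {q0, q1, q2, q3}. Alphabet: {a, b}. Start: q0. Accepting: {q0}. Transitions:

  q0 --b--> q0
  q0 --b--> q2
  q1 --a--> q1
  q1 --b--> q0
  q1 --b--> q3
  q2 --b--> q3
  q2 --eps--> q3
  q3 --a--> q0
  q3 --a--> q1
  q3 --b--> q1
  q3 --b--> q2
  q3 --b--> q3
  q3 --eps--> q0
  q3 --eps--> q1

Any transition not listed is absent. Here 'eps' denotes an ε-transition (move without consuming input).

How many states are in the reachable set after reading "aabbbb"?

Start in {q0}.
Read 'a': {q0} → ∅.
The set is empty and remains empty for the remaining 5 symbols.
That set has 0 states.

0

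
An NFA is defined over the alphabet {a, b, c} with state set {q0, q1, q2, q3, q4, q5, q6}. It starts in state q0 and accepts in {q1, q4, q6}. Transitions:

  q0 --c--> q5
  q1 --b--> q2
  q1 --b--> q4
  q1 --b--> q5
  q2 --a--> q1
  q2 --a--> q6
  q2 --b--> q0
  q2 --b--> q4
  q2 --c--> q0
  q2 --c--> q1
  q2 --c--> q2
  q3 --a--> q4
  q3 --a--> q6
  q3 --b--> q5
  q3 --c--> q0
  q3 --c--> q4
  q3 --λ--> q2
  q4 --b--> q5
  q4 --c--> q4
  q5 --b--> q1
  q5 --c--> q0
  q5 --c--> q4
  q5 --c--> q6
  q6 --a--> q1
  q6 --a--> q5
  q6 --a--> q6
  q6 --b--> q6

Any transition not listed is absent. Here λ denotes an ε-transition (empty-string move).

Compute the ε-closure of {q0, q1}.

{q0, q1}

Begin with {q0, q1}.
No ε-moves leave this set, so the closure equals the set itself.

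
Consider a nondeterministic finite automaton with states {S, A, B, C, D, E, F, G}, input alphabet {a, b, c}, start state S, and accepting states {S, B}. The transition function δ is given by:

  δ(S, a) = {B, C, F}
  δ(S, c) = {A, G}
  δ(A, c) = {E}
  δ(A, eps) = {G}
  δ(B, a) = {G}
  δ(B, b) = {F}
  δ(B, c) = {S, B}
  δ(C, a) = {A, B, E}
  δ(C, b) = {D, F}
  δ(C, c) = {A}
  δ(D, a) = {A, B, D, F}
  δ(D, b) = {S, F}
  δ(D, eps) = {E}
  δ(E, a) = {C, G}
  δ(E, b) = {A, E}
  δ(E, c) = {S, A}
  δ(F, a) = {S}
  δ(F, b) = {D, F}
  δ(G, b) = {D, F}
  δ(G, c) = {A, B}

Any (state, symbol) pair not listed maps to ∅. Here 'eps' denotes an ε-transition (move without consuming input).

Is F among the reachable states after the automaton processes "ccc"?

Start in {S}.
Read 'c': {S} → {A, G}.
Read 'c': {A, G} → {A, B, E, G}.
Read 'c': {A, B, E, G} → {S, A, B, E, G}.
State F is not in {S, A, B, E, G}.

No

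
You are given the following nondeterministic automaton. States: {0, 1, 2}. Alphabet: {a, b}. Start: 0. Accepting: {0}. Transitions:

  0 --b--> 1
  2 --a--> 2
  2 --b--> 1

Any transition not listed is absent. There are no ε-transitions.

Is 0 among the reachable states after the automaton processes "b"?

Start in {0}.
Read 'b': 0→{1}; now {1}.
State 0 is not in {1}.

No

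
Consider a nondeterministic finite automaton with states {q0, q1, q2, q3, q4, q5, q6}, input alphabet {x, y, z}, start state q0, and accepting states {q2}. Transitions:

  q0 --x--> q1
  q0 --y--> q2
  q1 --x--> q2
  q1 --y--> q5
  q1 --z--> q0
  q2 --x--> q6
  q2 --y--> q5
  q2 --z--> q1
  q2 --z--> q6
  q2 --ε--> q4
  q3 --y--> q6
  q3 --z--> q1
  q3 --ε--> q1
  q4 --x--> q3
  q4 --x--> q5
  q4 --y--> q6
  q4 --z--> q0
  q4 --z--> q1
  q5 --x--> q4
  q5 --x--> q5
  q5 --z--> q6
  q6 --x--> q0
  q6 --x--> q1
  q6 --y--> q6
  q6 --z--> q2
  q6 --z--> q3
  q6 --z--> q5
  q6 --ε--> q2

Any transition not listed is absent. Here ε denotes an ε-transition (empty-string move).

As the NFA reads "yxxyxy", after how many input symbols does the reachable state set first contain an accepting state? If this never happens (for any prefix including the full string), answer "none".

1

Start in {q0}.
Read 'y': q0→{q2}; union {q2}; ε-closure = {q2, q4}.
None of the earlier sets intersect F, but {q2, q4} does.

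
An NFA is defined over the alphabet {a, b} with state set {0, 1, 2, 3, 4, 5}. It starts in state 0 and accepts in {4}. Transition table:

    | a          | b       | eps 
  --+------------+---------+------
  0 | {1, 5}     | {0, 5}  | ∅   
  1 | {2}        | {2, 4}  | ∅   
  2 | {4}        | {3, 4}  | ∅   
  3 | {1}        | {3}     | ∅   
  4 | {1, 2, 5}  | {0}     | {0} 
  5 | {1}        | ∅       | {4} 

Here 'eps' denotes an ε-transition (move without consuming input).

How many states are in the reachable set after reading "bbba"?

5

Start in {0}.
Read 'b': 0→{0, 5}; union {0, 5}; ε-closure = {0, 4, 5}.
Read 'b': 0→{0, 5}, 4→{0}, 5→∅; union {0, 5}; ε-closure = {0, 4, 5}.
Read 'b': 0→{0, 5}, 4→{0}, 5→∅; union {0, 5}; ε-closure = {0, 4, 5}.
Read 'a': 0→{1, 5}, 4→{1, 2, 5}, 5→{1}; union {1, 2, 5}; ε-closure = {0, 1, 2, 4, 5}.
That set has 5 states.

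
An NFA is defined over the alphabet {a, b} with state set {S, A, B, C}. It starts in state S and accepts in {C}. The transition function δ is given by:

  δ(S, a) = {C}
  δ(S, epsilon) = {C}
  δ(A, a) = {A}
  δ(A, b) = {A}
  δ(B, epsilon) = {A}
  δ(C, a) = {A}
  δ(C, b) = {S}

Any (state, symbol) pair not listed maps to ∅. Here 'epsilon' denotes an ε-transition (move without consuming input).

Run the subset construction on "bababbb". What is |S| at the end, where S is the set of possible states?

3

Start: ε-closure({S}) = {S, C}.
Read 'b': S→∅, C→{S}; union {S}; ε-closure = {S, C}.
Read 'a': S→{C}, C→{A}; now {A, C}.
Read 'b': A→{A}, C→{S}; union {S, A}; ε-closure = {S, A, C}.
Read 'a': S→{C}, A→{A}, C→{A}; now {A, C}.
Read 'b': A→{A}, C→{S}; union {S, A}; ε-closure = {S, A, C}.
Read 'b': S→∅, A→{A}, C→{S}; union {S, A}; ε-closure = {S, A, C}.
Read 'b': S→∅, A→{A}, C→{S}; union {S, A}; ε-closure = {S, A, C}.
That set has 3 states.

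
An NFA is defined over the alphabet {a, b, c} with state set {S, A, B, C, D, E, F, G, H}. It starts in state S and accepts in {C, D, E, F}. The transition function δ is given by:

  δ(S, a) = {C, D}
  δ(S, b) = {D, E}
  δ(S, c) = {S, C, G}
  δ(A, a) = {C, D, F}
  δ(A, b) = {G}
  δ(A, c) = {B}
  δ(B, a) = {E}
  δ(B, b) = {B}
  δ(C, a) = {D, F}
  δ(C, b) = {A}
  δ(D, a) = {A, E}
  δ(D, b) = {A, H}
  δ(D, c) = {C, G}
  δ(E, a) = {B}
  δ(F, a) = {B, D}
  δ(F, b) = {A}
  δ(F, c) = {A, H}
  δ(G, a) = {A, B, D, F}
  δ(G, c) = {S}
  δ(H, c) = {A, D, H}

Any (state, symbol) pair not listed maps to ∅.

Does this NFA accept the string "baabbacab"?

Start in {S}.
Read 'b': {S} → {D, E}.
Read 'a': {D, E} → {A, B, E}.
Read 'a': {A, B, E} → {B, C, D, E, F}.
Read 'b': {B, C, D, E, F} → {A, B, H}.
Read 'b': {A, B, H} → {B, G}.
Read 'a': {B, G} → {A, B, D, E, F}.
Read 'c': {A, B, D, E, F} → {A, B, C, G, H}.
Read 'a': {A, B, C, G, H} → {A, B, C, D, E, F}.
Read 'b': {A, B, C, D, E, F} → {A, B, G, H}.
The final set {A, B, G, H} contains no accepting state.

No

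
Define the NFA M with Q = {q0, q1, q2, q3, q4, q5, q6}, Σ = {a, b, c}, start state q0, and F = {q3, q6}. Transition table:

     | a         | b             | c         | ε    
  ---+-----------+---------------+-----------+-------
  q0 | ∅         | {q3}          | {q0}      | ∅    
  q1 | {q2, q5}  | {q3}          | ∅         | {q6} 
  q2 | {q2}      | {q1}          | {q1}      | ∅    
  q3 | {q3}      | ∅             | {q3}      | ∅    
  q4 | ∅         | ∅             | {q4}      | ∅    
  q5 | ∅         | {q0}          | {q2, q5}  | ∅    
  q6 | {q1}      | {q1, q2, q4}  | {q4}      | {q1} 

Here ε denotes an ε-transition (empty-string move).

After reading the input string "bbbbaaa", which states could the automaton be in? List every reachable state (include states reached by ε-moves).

∅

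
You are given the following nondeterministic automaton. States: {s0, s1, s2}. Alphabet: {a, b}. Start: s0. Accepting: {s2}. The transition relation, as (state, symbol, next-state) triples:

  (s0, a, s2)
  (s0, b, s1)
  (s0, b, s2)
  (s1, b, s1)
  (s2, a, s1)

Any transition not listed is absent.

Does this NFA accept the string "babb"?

Start in {s0}.
Read 'b': s0→{s1, s2}; now {s1, s2}.
Read 'a': s1→∅, s2→{s1}; now {s1}.
Read 'b': s1→{s1}; now {s1}.
Read 'b': s1→{s1}; now {s1}.
The final set {s1} contains no accepting state.

No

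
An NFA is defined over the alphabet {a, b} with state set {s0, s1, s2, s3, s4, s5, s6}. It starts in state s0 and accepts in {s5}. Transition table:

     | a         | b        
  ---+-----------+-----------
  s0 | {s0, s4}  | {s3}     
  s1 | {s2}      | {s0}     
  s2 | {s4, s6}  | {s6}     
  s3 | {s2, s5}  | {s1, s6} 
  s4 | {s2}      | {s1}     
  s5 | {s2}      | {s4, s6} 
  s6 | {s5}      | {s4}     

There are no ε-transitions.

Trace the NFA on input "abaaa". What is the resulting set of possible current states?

Start in {s0}.
Read 'a': s0→{s0, s4}; now {s0, s4}.
Read 'b': s0→{s3}, s4→{s1}; now {s1, s3}.
Read 'a': s1→{s2}, s3→{s2, s5}; now {s2, s5}.
Read 'a': s2→{s4, s6}, s5→{s2}; now {s2, s4, s6}.
Read 'a': s2→{s4, s6}, s4→{s2}, s6→{s5}; now {s2, s4, s5, s6}.

{s2, s4, s5, s6}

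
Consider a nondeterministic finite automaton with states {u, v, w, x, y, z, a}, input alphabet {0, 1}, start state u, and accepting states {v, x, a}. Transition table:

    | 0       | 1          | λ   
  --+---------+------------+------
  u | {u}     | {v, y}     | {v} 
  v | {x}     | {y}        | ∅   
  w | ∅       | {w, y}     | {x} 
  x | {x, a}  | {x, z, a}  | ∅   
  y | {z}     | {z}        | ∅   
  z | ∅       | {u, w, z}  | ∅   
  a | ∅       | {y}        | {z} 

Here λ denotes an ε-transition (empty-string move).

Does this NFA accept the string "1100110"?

Start: ε-closure({u}) = {u, v}.
Read '1': {u, v} → {v, y}.
Read '1': {v, y} → {y, z}.
Read '0': {y, z} → {z}.
Read '0': {z} → ∅.
The set is empty and remains empty for the remaining 3 symbols.
The final set ∅ contains no accepting state.

No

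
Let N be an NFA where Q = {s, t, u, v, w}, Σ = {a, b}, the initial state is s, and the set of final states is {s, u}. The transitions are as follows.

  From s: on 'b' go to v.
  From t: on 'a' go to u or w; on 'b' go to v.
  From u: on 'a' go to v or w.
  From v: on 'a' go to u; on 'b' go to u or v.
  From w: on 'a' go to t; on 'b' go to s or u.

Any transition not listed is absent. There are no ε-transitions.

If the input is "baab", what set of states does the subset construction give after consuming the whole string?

{s, u, v}

Start in {s}.
Read 'b': s→{v}; now {v}.
Read 'a': v→{u}; now {u}.
Read 'a': u→{v, w}; now {v, w}.
Read 'b': v→{u, v}, w→{s, u}; now {s, u, v}.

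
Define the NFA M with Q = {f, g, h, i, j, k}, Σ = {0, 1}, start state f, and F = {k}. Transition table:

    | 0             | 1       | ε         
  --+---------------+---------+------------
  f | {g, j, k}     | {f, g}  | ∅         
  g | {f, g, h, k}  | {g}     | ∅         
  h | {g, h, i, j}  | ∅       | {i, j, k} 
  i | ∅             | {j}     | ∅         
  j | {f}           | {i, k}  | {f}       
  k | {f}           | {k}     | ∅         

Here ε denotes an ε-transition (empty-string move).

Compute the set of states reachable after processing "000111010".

{f, g, h, i, j, k}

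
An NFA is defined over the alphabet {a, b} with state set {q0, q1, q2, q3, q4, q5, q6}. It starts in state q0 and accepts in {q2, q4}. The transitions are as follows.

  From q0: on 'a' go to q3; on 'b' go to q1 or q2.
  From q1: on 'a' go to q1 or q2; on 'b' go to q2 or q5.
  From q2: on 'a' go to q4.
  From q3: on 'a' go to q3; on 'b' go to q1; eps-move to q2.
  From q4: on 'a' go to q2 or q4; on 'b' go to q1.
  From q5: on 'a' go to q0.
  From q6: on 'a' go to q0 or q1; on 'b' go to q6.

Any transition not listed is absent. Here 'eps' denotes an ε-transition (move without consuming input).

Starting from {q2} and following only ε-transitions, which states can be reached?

{q2}

Begin with {q2}.
No ε-moves leave this set, so the closure equals the set itself.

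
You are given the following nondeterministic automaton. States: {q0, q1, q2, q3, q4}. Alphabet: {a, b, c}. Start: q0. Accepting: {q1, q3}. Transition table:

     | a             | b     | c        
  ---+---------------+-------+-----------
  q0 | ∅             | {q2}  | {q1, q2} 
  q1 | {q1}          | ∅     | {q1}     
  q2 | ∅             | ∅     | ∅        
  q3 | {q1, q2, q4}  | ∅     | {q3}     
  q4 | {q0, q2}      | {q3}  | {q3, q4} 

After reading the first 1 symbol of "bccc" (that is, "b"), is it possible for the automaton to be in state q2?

Start in {q0}.
Read 'b': {q0} → {q2}.
State q2 is in {q2}.

Yes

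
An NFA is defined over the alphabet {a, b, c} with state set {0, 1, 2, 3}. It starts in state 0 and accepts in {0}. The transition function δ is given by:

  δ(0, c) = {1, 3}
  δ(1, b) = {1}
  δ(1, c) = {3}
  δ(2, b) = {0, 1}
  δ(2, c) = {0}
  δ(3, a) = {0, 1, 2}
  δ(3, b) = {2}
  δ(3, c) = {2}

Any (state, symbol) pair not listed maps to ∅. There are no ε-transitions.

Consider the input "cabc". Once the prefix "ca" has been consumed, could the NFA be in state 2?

Yes

Start in {0}.
Read 'c': {0} → {1, 3}.
Read 'a': {1, 3} → {0, 1, 2}.
State 2 is in {0, 1, 2}.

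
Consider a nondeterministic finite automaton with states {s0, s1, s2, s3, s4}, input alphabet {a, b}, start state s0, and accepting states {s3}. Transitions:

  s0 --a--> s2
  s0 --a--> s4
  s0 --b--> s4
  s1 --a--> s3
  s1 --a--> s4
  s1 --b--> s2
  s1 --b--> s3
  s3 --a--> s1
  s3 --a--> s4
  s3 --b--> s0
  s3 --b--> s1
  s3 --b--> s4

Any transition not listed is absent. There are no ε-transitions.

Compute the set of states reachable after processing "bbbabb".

Start in {s0}.
Read 'b': s0→{s4}; now {s4}.
Read 'b': s4→∅; now ∅.
The set is empty and remains empty for the remaining 4 symbols.

∅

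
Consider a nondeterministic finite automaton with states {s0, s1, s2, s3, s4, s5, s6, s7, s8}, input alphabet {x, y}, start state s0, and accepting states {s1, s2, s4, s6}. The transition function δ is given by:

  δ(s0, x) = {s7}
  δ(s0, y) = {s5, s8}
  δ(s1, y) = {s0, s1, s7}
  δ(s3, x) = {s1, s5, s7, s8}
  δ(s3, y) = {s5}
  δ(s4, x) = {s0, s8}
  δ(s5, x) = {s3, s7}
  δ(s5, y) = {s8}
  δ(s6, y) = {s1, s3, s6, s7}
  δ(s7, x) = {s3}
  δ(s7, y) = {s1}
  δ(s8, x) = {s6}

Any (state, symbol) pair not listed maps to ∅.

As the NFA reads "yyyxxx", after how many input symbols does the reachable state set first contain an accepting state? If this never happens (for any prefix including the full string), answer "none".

Start in {s0}.
Read 'y': s0→{s5, s8}; now {s5, s8}.
Read 'y': s5→{s8}, s8→∅; now {s8}.
Read 'y': s8→∅; now ∅.
The set is empty and remains empty for the remaining 3 symbols.
No reachable set along the way intersects F.

none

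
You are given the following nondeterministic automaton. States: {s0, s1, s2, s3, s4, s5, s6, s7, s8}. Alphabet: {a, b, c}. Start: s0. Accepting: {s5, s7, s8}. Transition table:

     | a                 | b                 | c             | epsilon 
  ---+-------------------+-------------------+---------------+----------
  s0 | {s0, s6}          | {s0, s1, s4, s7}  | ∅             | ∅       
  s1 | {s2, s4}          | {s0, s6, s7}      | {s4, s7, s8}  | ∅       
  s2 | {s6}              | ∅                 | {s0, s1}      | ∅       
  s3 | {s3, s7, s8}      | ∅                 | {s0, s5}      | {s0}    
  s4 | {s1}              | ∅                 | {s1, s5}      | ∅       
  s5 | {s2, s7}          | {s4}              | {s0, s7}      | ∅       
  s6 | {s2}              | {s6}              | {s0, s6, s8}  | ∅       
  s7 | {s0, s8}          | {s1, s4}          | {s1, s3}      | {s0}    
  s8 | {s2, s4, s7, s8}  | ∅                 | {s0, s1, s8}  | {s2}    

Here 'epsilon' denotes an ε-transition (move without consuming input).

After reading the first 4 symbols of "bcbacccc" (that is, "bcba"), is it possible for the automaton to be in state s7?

Start in {s0}.
Read 'b': s0→{s0, s1, s4, s7}; now {s0, s1, s4, s7}.
Read 'c': s0→∅, s1→{s4, s7, s8}, s4→{s1, s5}, s7→{s1, s3}; union {s1, s3, s4, s5, s7, s8}; ε-closure = {s0, s1, s2, s3, s4, s5, s7, s8}.
Read 'b': s0→{s0, s1, s4, s7}, s1→{s0, s6, s7}, s2→∅, s3→∅, s4→∅, s5→{s4}, s7→{s1, s4}, s8→∅; now {s0, s1, s4, s6, s7}.
Read 'a': s0→{s0, s6}, s1→{s2, s4}, s4→{s1}, s6→{s2}, s7→{s0, s8}; now {s0, s1, s2, s4, s6, s8}.
State s7 is not in {s0, s1, s2, s4, s6, s8}.

No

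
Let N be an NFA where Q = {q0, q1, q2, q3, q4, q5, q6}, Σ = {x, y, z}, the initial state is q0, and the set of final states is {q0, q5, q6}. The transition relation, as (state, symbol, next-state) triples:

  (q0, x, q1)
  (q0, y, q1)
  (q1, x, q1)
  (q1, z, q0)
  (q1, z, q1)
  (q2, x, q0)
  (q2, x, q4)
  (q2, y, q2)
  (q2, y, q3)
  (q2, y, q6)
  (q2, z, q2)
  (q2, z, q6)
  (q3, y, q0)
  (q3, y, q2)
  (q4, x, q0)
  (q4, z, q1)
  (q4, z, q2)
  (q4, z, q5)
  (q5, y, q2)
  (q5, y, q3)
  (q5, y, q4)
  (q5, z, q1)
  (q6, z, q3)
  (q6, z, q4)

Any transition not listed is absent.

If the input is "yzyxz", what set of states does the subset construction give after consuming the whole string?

Start in {q0}.
Read 'y': q0→{q1}; now {q1}.
Read 'z': q1→{q0, q1}; now {q0, q1}.
Read 'y': q0→{q1}, q1→∅; now {q1}.
Read 'x': q1→{q1}; now {q1}.
Read 'z': q1→{q0, q1}; now {q0, q1}.

{q0, q1}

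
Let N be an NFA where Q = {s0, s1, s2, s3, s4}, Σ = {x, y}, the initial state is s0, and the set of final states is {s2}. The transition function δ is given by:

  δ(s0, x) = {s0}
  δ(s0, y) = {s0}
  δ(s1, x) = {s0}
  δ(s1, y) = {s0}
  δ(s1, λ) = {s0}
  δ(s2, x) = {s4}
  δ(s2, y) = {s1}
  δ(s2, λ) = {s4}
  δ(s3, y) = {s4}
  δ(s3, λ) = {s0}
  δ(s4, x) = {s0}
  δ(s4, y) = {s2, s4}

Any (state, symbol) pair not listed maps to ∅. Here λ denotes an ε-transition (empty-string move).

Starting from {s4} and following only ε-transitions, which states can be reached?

{s4}

Begin with {s4}.
No ε-moves leave this set, so the closure equals the set itself.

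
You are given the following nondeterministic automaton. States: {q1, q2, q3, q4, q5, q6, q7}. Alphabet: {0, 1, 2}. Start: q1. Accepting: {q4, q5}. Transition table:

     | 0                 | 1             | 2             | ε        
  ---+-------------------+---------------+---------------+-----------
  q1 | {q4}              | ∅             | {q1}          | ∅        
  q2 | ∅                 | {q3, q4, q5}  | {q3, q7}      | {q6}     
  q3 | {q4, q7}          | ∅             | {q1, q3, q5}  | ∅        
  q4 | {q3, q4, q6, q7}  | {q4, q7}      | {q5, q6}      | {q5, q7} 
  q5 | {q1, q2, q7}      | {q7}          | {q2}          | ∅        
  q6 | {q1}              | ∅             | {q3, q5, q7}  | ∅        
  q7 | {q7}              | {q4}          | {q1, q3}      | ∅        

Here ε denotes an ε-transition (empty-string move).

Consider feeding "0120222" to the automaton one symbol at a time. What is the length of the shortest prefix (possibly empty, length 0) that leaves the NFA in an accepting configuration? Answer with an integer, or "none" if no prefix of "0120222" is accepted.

1

Start in {q1}.
Read '0': q1→{q4}; union {q4}; ε-closure = {q4, q5, q7}.
None of the earlier sets intersect F, but {q4, q5, q7} does.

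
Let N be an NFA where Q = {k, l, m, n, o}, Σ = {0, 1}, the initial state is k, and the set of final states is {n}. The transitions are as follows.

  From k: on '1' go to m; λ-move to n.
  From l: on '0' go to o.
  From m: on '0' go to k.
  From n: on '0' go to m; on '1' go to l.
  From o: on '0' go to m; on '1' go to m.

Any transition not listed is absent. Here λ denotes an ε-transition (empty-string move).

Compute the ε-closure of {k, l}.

Begin with {k, l}.
ε-move k → n; add n.

{k, l, n}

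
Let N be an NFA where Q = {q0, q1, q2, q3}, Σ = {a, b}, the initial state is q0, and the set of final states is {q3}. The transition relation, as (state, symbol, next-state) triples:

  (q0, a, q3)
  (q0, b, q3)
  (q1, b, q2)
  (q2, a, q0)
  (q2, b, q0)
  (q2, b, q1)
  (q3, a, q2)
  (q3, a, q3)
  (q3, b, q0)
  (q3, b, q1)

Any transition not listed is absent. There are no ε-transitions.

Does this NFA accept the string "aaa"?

Start in {q0}.
Read 'a': {q0} → {q3}.
Read 'a': {q3} → {q2, q3}.
Read 'a': {q2, q3} → {q0, q2, q3}.
The final set {q0, q2, q3} contains the accepting state q3.

Yes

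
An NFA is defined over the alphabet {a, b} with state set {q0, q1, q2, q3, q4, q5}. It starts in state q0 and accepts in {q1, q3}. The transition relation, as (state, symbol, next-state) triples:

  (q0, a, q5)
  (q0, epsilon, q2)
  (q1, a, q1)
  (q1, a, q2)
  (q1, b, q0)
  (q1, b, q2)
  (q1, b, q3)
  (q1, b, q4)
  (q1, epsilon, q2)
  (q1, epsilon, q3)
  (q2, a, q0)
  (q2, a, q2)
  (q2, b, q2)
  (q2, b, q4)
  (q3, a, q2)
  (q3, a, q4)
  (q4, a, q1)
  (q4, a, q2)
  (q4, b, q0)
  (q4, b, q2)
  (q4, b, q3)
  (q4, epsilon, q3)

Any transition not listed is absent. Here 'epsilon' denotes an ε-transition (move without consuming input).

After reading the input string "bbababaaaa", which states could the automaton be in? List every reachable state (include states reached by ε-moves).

{q0, q1, q2, q3, q4, q5}

Start: ε-closure({q0}) = {q0, q2}.
Read 'b': {q0, q2} → {q2, q3, q4}.
Read 'b': {q2, q3, q4} → {q0, q2, q3, q4}.
Read 'a': {q0, q2, q3, q4} → {q0, q1, q2, q3, q4, q5}.
Read 'b': {q0, q1, q2, q3, q4, q5} → {q0, q2, q3, q4}.
Read 'a': {q0, q2, q3, q4} → {q0, q1, q2, q3, q4, q5}.
Read 'b': {q0, q1, q2, q3, q4, q5} → {q0, q2, q3, q4}.
Read 'a': {q0, q2, q3, q4} → {q0, q1, q2, q3, q4, q5}.
Read 'a': {q0, q1, q2, q3, q4, q5} → {q0, q1, q2, q3, q4, q5}.
Read 'a': {q0, q1, q2, q3, q4, q5} → {q0, q1, q2, q3, q4, q5}.
Read 'a': {q0, q1, q2, q3, q4, q5} → {q0, q1, q2, q3, q4, q5}.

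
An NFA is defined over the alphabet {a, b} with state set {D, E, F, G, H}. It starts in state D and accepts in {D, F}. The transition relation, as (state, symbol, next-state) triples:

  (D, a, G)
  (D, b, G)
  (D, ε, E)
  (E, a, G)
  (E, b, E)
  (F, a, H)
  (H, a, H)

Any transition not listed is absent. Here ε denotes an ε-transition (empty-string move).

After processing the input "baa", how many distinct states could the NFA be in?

0

Start: ε-closure({D}) = {D, E}.
Read 'b': {D, E} → {E, G}.
Read 'a': {E, G} → {G}.
Read 'a': {G} → ∅.
That set has 0 states.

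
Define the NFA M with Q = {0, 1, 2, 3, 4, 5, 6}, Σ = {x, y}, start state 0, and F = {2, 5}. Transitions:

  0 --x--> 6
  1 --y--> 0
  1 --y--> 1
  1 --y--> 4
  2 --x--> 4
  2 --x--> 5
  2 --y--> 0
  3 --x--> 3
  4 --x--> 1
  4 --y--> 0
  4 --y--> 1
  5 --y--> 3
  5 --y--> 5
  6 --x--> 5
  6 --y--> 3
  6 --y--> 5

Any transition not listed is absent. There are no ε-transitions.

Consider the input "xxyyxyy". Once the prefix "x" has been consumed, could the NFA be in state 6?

Yes

Start in {0}.
Read 'x': 0→{6}; now {6}.
State 6 is in {6}.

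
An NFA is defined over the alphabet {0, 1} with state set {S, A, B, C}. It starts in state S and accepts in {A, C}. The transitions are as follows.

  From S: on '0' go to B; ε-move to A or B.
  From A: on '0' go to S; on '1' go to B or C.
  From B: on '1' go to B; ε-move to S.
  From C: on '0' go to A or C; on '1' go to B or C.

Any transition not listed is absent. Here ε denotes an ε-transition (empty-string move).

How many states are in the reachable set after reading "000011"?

4

Start: ε-closure({S}) = {S, A, B}.
Read '0': S→{B}, A→{S}, B→∅; union {S, B}; ε-closure = {S, A, B}.
Read '0': S→{B}, A→{S}, B→∅; union {S, B}; ε-closure = {S, A, B}.
Read '0': S→{B}, A→{S}, B→∅; union {S, B}; ε-closure = {S, A, B}.
Read '0': S→{B}, A→{S}, B→∅; union {S, B}; ε-closure = {S, A, B}.
Read '1': S→∅, A→{B, C}, B→{B}; union {B, C}; ε-closure = {S, A, B, C}.
Read '1': S→∅, A→{B, C}, B→{B}, C→{B, C}; union {B, C}; ε-closure = {S, A, B, C}.
That set has 4 states.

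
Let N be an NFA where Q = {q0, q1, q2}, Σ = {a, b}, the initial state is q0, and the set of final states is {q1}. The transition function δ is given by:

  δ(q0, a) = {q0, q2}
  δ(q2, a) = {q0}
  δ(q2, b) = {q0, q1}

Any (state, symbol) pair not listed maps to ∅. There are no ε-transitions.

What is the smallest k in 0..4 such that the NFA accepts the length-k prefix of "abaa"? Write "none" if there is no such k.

2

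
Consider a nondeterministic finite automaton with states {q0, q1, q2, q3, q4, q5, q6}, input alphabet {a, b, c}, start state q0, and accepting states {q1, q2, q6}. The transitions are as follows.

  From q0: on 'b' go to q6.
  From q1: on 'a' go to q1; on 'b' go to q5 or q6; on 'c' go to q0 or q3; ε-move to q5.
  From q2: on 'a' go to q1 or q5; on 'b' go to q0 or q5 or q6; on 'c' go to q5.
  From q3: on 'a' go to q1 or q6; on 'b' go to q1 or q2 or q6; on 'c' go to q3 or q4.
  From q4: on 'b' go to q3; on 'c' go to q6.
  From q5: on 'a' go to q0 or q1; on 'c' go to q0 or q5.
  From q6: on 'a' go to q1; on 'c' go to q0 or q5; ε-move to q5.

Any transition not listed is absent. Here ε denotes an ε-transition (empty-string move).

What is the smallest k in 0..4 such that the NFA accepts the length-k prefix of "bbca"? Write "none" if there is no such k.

1

Start in {q0}.
Read 'b': {q0} → {q5, q6}.
None of the earlier sets intersect F, but {q5, q6} does.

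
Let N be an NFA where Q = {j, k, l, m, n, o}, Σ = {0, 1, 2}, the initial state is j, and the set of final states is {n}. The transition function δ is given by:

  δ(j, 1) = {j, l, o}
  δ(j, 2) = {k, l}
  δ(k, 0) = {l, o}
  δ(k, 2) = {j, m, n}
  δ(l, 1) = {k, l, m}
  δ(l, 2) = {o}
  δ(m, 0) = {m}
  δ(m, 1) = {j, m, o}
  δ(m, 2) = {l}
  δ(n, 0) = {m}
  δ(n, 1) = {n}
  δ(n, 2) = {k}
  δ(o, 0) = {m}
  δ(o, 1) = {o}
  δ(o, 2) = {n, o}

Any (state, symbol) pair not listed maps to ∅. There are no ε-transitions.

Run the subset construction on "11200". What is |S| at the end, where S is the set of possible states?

1

Start in {j}.
Read '1': j→{j, l, o}; now {j, l, o}.
Read '1': j→{j, l, o}, l→{k, l, m}, o→{o}; now {j, k, l, m, o}.
Read '2': j→{k, l}, k→{j, m, n}, l→{o}, m→{l}, o→{n, o}; now {j, k, l, m, n, o}.
Read '0': j→∅, k→{l, o}, l→∅, m→{m}, n→{m}, o→{m}; now {l, m, o}.
Read '0': l→∅, m→{m}, o→{m}; now {m}.
That set has 1 state.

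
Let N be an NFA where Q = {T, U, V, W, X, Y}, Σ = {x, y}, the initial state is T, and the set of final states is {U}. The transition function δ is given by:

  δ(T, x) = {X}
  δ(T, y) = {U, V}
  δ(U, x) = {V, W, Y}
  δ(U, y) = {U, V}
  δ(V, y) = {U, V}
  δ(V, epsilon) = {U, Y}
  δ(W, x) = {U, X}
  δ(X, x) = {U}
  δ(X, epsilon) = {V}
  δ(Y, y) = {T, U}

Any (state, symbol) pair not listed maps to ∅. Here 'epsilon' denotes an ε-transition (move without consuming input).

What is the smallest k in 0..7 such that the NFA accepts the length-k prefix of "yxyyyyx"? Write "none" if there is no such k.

Start in {T}.
Read 'y': T→{U, V}; union {U, V}; ε-closure = {U, V, Y}.
None of the earlier sets intersect F, but {U, V, Y} does.

1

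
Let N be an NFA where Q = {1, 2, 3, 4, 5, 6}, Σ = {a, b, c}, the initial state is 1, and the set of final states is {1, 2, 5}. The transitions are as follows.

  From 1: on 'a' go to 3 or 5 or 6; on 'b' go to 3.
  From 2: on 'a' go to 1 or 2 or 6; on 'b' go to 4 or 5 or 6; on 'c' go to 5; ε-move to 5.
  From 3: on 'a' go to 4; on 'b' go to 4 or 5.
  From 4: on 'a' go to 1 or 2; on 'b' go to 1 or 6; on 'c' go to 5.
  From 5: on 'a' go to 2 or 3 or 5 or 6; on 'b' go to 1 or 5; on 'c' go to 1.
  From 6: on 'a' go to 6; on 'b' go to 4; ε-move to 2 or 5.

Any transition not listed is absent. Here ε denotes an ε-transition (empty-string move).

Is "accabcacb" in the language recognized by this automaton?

Start in {1}.
Read 'a': {1} → {2, 3, 5, 6}.
Read 'c': {2, 3, 5, 6} → {1, 5}.
Read 'c': {1, 5} → {1}.
Read 'a': {1} → {2, 3, 5, 6}.
Read 'b': {2, 3, 5, 6} → {1, 2, 4, 5, 6}.
Read 'c': {1, 2, 4, 5, 6} → {1, 5}.
Read 'a': {1, 5} → {2, 3, 5, 6}.
Read 'c': {2, 3, 5, 6} → {1, 5}.
Read 'b': {1, 5} → {1, 3, 5}.
The final set {1, 3, 5} contains the accepting states 1, 5.

Yes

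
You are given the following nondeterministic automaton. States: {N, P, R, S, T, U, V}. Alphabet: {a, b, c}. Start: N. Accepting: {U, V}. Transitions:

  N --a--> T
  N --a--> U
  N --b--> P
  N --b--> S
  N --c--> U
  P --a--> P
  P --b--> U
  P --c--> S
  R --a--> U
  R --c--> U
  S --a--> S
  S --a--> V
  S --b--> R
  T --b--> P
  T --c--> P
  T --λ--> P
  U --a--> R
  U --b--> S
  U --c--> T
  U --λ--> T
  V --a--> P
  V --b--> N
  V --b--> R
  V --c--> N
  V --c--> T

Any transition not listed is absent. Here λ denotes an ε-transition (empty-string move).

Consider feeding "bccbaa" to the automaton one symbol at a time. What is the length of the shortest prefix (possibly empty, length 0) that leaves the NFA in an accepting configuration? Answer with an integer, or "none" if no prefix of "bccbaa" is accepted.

Start in {N}.
Read 'b': N→{P, S}; now {P, S}.
Read 'c': P→{S}, S→∅; now {S}.
Read 'c': S→∅; now ∅.
The set is empty and remains empty for the remaining 3 symbols.
No reachable set along the way intersects F.

none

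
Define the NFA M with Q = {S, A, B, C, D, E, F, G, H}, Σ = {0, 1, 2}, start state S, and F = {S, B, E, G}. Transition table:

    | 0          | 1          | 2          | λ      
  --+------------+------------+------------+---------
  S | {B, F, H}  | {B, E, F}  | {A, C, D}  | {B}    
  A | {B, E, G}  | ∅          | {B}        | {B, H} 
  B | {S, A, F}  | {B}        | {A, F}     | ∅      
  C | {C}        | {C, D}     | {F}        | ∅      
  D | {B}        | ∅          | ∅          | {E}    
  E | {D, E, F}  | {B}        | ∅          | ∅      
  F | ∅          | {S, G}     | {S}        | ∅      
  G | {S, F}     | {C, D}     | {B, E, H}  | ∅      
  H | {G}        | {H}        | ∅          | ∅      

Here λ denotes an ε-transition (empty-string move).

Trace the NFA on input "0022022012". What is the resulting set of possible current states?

Start: ε-closure({S}) = {S, B}.
Read '0': S→{B, F, H}, B→{S, A, F}; now {S, A, B, F, H}.
Read '0': S→{B, F, H}, A→{B, E, G}, B→{S, A, F}, F→∅, H→{G}; now {S, A, B, E, F, G, H}.
Read '2': S→{A, C, D}, A→{B}, B→{A, F}, E→∅, F→{S}, G→{B, E, H}, H→∅; now {S, A, B, C, D, E, F, H}.
Read '2': S→{A, C, D}, A→{B}, B→{A, F}, C→{F}, D→∅, E→∅, F→{S}, H→∅; union {S, A, B, C, D, F}; ε-closure = {S, A, B, C, D, E, F, H}.
Read '0': S→{B, F, H}, A→{B, E, G}, B→{S, A, F}, C→{C}, D→{B}, E→{D, E, F}, F→∅, H→{G}; now {S, A, B, C, D, E, F, G, H}.
Read '2': S→{A, C, D}, A→{B}, B→{A, F}, C→{F}, D→∅, E→∅, F→{S}, G→{B, E, H}, H→∅; now {S, A, B, C, D, E, F, H}.
Read '2': S→{A, C, D}, A→{B}, B→{A, F}, C→{F}, D→∅, E→∅, F→{S}, H→∅; union {S, A, B, C, D, F}; ε-closure = {S, A, B, C, D, E, F, H}.
Read '0': S→{B, F, H}, A→{B, E, G}, B→{S, A, F}, C→{C}, D→{B}, E→{D, E, F}, F→∅, H→{G}; now {S, A, B, C, D, E, F, G, H}.
Read '1': S→{B, E, F}, A→∅, B→{B}, C→{C, D}, D→∅, E→{B}, F→{S, G}, G→{C, D}, H→{H}; now {S, B, C, D, E, F, G, H}.
Read '2': S→{A, C, D}, B→{A, F}, C→{F}, D→∅, E→∅, F→{S}, G→{B, E, H}, H→∅; now {S, A, B, C, D, E, F, H}.

{S, A, B, C, D, E, F, H}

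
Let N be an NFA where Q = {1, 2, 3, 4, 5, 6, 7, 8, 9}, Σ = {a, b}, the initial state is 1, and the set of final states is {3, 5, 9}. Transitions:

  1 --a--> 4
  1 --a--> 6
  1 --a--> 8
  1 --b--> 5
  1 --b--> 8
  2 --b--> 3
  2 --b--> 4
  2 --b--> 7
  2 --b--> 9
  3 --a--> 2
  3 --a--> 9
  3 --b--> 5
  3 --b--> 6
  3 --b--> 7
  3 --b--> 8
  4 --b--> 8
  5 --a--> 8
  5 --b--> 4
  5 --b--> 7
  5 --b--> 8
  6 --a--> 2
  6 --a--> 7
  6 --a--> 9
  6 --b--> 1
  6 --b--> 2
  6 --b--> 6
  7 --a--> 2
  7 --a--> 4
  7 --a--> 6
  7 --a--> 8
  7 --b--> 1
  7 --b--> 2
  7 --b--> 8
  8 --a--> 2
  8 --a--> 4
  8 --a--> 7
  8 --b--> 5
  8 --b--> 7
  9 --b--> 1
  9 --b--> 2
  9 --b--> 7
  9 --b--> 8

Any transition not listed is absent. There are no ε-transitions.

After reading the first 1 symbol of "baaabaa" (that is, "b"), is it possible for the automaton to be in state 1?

Start in {1}.
Read 'b': 1→{5, 8}; now {5, 8}.
State 1 is not in {5, 8}.

No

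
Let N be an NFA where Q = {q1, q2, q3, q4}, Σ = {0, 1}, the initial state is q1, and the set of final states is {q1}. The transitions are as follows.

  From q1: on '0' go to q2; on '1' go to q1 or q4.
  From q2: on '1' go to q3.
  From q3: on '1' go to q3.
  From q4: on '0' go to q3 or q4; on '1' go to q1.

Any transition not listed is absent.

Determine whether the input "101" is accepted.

Start in {q1}.
Read '1': q1→{q1, q4}; now {q1, q4}.
Read '0': q1→{q2}, q4→{q3, q4}; now {q2, q3, q4}.
Read '1': q2→{q3}, q3→{q3}, q4→{q1}; now {q1, q3}.
The final set {q1, q3} contains the accepting state q1.

Yes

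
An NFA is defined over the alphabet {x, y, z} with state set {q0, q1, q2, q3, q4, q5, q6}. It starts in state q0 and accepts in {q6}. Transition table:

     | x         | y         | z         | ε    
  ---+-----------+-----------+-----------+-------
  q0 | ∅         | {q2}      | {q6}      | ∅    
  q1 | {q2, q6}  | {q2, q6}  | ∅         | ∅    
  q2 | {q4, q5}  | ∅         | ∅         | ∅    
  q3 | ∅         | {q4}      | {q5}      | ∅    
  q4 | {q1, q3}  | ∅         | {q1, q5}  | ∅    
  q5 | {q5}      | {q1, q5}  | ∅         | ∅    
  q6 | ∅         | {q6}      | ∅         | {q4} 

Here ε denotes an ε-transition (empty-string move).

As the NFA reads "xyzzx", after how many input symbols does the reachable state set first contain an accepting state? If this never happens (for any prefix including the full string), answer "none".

none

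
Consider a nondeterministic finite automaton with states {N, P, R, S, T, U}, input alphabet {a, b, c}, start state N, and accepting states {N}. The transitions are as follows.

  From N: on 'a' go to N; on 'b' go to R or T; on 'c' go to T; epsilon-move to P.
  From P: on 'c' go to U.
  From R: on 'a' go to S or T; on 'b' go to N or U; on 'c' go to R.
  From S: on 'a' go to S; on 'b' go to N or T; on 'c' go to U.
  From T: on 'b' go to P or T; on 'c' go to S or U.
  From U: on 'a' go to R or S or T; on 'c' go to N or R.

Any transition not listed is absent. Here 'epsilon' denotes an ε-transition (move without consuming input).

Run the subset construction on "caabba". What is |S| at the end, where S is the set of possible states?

2

Start: ε-closure({N}) = {N, P}.
Read 'c': N→{T}, P→{U}; now {T, U}.
Read 'a': T→∅, U→{R, S, T}; now {R, S, T}.
Read 'a': R→{S, T}, S→{S}, T→∅; now {S, T}.
Read 'b': S→{N, T}, T→{P, T}; now {N, P, T}.
Read 'b': N→{R, T}, P→∅, T→{P, T}; now {P, R, T}.
Read 'a': P→∅, R→{S, T}, T→∅; now {S, T}.
That set has 2 states.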